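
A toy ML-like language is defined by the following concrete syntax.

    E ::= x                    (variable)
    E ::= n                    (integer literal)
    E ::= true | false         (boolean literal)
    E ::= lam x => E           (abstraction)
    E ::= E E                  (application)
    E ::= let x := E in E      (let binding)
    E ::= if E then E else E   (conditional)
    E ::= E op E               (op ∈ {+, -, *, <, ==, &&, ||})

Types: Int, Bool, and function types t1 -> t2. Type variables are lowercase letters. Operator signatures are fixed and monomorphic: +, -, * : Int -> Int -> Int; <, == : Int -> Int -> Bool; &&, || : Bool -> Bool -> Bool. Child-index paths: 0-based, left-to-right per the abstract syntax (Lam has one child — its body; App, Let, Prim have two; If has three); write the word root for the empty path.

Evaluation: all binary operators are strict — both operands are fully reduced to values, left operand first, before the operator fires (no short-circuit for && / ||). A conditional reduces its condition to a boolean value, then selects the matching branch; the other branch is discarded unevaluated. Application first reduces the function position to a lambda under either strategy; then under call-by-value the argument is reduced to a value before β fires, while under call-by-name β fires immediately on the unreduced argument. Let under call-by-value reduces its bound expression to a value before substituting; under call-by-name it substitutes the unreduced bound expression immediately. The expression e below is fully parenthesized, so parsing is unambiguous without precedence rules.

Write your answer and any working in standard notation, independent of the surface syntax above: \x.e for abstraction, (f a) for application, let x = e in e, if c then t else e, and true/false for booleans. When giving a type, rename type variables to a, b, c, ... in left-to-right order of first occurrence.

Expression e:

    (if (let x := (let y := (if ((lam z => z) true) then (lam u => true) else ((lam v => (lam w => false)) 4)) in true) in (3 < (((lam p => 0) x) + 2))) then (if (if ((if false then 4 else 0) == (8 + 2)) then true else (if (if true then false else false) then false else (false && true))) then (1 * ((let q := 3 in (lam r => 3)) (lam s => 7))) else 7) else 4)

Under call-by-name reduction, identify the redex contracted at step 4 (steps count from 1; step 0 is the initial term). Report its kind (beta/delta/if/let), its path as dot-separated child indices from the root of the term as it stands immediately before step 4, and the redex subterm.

Answer: delta at 0 : (3 < 2)

Derivation:
step 0: (if (let x = (let y = (if ((\z.z) true) then (\u.true) else ((\v.(\w.false)) 4)) in true) in (3 < (((\p.0) x) + 2))) then (if (if ((if false then 4 else 0) == (8 + 2)) then true else (if (if true then false else false) then false else (false && true))) then (1 * ((let q = 3 in (\r.3)) (\s.7))) else 7) else 4)
step 1: [let@0] (if (3 < (((\p.0) (let y = (if ((\z.z) true) then (\u.true) else ((\v.(\w.false)) 4)) in true)) + 2)) then (if (if ((if false then 4 else 0) == (8 + 2)) then true else (if (if true then false else false) then false else (false && true))) then (1 * ((let q = 3 in (\r.3)) (\s.7))) else 7) else 4)
step 2: [beta@0.1.0] (if (3 < (0 + 2)) then (if (if ((if false then 4 else 0) == (8 + 2)) then true else (if (if true then false else false) then false else (false && true))) then (1 * ((let q = 3 in (\r.3)) (\s.7))) else 7) else 4)
step 3: [delta@0.1] (if (3 < 2) then (if (if ((if false then 4 else 0) == (8 + 2)) then true else (if (if true then false else false) then false else (false && true))) then (1 * ((let q = 3 in (\r.3)) (\s.7))) else 7) else 4)
step 4: [delta@0] (if false then (if (if ((if false then 4 else 0) == (8 + 2)) then true else (if (if true then false else false) then false else (false && true))) then (1 * ((let q = 3 in (\r.3)) (\s.7))) else 7) else 4)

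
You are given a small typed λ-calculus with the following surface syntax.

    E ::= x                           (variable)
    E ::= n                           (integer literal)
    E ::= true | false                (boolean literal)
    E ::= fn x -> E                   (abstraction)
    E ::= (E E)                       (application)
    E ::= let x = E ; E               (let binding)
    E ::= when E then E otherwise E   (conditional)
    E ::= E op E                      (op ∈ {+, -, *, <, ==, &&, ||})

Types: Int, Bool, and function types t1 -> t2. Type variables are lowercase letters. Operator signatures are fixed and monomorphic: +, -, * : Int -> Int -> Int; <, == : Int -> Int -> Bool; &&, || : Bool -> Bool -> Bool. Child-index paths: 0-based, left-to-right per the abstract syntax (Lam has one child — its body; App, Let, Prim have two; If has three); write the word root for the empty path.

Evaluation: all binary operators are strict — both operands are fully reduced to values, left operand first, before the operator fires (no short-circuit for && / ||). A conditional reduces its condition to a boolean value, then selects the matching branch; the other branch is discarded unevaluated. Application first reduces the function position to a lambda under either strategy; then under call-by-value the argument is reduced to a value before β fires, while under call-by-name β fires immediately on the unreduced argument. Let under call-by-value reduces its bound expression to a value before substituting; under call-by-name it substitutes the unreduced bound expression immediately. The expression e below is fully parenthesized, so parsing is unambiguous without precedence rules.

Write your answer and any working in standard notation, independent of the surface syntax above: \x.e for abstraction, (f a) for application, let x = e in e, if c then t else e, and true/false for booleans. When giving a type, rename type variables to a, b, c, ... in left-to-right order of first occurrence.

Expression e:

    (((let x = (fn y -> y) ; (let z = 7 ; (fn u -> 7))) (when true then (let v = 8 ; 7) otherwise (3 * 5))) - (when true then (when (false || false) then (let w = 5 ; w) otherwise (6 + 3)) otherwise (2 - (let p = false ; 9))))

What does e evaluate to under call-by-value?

Answer: -2

Working:
step 0: (((let x = (\y.y) in (let z = 7 in (\u.7))) (if true then (let v = 8 in 7) else (3 * 5))) - (if true then (if (false || false) then (let w = 5 in w) else (6 + 3)) else (2 - (let p = false in 9))))
step 1: [let@0.0] (((let z = 7 in (\u.7)) (if true then (let v = 8 in 7) else (3 * 5))) - (if true then (if (false || false) then (let w = 5 in w) else (6 + 3)) else (2 - (let p = false in 9))))
step 2: [let@0.0] (((\u.7) (if true then (let v = 8 in 7) else (3 * 5))) - (if true then (if (false || false) then (let w = 5 in w) else (6 + 3)) else (2 - (let p = false in 9))))
step 3: [if@0.1] (((\u.7) (let v = 8 in 7)) - (if true then (if (false || false) then (let w = 5 in w) else (6 + 3)) else (2 - (let p = false in 9))))
step 4: [let@0.1] (((\u.7) 7) - (if true then (if (false || false) then (let w = 5 in w) else (6 + 3)) else (2 - (let p = false in 9))))
step 5: [beta@0] (7 - (if true then (if (false || false) then (let w = 5 in w) else (6 + 3)) else (2 - (let p = false in 9))))
step 6: [if@1] (7 - (if (false || false) then (let w = 5 in w) else (6 + 3)))
step 7: [delta@1.0] (7 - (if false then (let w = 5 in w) else (6 + 3)))
step 8: [if@1] (7 - (6 + 3))
step 9: [delta@1] (7 - 9)
step 10: [delta@root] -2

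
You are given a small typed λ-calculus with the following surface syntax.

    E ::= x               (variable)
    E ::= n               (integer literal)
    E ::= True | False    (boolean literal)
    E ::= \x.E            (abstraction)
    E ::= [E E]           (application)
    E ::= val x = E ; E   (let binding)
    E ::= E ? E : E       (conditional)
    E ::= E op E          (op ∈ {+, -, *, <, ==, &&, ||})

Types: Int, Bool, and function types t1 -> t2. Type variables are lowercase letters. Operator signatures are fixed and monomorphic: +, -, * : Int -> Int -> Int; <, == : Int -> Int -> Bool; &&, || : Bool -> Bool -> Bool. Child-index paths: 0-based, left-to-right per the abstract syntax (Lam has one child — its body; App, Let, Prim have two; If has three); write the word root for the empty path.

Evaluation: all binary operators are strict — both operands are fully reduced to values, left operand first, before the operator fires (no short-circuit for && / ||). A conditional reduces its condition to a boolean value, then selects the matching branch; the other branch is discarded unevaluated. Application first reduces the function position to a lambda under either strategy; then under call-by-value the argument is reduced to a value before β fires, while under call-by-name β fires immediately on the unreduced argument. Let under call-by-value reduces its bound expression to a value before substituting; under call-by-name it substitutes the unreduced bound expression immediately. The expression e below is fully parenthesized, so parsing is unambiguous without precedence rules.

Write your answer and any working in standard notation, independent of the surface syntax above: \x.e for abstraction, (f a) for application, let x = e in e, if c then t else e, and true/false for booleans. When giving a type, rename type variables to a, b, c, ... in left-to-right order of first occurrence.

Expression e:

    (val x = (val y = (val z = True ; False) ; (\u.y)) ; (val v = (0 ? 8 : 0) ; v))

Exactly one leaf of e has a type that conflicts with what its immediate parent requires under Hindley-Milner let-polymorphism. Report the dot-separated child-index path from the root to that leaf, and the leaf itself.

Answer: 1.0.0 : 0

Working:
let z : Bool
let y : Bool
y : Bool
\u._ : a -> Bool
let x : forall. a -> Bool
  unify Int ~ Bool
  FAIL: mismatch Int ~ Bool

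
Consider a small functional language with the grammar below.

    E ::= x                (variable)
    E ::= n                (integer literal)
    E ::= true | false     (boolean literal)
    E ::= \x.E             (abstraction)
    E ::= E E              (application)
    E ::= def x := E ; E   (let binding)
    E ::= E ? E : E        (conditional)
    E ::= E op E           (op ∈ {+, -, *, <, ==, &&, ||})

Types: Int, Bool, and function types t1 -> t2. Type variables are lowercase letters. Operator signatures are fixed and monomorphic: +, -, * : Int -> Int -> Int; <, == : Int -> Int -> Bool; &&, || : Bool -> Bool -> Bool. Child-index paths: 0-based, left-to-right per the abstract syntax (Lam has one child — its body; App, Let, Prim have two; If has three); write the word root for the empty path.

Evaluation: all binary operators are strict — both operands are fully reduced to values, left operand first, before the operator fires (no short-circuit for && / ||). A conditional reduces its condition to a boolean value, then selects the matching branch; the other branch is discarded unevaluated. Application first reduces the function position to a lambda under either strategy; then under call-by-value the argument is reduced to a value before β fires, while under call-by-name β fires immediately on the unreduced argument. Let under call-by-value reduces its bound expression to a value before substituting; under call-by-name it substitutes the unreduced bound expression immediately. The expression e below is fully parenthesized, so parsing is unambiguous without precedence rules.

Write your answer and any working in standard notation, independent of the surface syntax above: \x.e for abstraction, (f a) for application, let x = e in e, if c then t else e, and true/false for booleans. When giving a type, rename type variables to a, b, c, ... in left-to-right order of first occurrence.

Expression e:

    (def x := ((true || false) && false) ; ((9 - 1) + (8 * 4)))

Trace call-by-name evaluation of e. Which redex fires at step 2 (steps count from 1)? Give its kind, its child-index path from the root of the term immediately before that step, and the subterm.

Answer: delta at 0 : (9 - 1)

Trace:
step 0: (let x = ((true || false) && false) in ((9 - 1) + (8 * 4)))
step 1: [let@root] ((9 - 1) + (8 * 4))
step 2: [delta@0] (8 + (8 * 4))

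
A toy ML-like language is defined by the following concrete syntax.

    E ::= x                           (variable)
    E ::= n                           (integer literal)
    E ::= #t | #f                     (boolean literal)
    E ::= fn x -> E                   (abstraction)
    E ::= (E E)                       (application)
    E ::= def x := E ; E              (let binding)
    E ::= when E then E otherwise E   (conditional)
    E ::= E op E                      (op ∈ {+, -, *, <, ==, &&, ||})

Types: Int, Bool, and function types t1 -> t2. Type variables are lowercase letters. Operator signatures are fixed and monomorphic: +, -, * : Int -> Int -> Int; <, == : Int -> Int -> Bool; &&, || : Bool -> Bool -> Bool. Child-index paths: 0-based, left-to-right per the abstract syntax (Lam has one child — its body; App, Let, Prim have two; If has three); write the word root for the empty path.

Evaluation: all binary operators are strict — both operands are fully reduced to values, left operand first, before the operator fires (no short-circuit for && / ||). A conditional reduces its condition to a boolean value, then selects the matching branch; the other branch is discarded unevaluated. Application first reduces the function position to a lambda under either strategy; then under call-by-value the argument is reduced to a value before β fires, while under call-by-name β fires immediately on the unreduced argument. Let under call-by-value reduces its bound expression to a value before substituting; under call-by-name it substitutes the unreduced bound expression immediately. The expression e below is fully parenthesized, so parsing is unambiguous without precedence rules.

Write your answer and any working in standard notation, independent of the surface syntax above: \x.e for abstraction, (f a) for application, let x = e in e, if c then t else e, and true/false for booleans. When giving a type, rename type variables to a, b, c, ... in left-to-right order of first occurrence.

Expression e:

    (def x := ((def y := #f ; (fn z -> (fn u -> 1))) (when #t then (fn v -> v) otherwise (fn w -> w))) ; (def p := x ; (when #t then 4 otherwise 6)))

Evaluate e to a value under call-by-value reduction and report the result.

Working:
step 0: (let x = ((let y = false in (\z.(\u.1))) (if true then (\v.v) else (\w.w))) in (let p = x in (if true then 4 else 6)))
step 1: [let@0.0] (let x = ((\z.(\u.1)) (if true then (\v.v) else (\w.w))) in (let p = x in (if true then 4 else 6)))
step 2: [if@0.1] (let x = ((\z.(\u.1)) (\v.v)) in (let p = x in (if true then 4 else 6)))
step 3: [beta@0] (let x = (\u.1) in (let p = x in (if true then 4 else 6)))
step 4: [let@root] (let p = (\u.1) in (if true then 4 else 6))
step 5: [let@root] (if true then 4 else 6)
step 6: [if@root] 4

Answer: 4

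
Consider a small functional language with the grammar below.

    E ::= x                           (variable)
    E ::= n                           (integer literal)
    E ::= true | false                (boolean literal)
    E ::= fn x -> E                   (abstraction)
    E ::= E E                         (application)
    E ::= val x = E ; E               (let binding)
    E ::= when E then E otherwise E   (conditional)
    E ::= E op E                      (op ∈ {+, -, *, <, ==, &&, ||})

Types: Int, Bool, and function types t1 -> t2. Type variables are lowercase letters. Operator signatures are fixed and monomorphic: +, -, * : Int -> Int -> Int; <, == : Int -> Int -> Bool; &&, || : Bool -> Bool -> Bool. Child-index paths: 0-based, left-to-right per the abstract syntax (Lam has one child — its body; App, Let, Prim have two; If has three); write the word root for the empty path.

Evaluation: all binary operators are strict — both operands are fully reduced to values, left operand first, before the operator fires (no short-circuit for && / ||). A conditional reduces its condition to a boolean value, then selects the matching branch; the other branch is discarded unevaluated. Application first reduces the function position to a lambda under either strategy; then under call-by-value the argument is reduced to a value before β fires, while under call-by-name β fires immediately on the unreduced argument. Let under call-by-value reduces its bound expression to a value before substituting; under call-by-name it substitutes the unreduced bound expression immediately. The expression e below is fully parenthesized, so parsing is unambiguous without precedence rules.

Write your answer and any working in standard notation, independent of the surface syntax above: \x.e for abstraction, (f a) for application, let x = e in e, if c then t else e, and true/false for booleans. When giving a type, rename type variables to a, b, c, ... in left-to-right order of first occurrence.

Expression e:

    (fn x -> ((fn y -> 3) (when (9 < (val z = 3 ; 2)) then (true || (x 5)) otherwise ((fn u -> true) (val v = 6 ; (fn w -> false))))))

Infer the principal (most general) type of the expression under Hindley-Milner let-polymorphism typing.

Trace:
\y._ : b -> Int
  unify Int ~ Int
let z : Int
  unify Int ~ Int
  unify Bool ~ Bool
  unify Bool ~ Bool
x : a
  unify a ~ Int -> c
_ _ : c
  unify c ~ Bool
\u._ : d -> Bool
let v : Int
\w._ : e -> Bool
  unify d -> Bool ~ (e -> Bool) -> f
  unify d ~ e -> Bool
  unify Bool ~ f
_ _ : Bool
  unify Bool ~ Bool
  unify b -> Int ~ Bool -> g
  unify b ~ Bool
  unify Int ~ g
_ _ : Int
\x._ : (Int -> Bool) -> Int

Answer: (Int -> Bool) -> Int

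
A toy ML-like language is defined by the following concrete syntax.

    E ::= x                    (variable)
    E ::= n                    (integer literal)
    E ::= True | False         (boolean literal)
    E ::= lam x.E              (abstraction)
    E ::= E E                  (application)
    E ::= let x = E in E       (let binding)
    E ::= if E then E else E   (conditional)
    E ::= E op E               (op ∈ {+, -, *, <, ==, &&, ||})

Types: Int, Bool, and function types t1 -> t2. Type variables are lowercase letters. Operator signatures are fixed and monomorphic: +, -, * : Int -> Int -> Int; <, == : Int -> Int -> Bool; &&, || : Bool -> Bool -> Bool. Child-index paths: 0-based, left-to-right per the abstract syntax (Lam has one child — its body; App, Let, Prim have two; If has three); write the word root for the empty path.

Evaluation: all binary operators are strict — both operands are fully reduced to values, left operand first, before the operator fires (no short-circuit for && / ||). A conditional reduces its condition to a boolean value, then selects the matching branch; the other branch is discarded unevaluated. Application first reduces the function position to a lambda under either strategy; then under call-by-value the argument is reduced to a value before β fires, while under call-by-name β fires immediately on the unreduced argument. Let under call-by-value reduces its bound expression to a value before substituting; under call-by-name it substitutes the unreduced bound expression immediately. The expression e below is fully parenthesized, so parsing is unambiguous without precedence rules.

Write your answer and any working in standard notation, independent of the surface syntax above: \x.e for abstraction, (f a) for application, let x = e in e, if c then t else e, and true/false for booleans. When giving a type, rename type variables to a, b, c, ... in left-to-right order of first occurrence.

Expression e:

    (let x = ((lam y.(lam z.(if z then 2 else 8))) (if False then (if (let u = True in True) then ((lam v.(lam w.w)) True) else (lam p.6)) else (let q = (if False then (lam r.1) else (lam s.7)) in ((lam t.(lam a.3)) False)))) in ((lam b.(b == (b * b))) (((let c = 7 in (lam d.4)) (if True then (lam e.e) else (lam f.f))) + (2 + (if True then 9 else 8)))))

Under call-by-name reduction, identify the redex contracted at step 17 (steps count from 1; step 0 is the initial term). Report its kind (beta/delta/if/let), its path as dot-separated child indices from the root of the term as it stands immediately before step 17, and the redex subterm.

Working:
step 0: (let x = ((\y.(\z.(if z then 2 else 8))) (if false then (if (let u = true in true) then ((\v.(\w.w)) true) else (\p.6)) else (let q = (if false then (\r.1) else (\s.7)) in ((\t.(\a.3)) false)))) in ((\b.(b == (b * b))) (((let c = 7 in (\d.4)) (if true then (\e.e) else (\f.f))) + (2 + (if true then 9 else 8)))))
step 1: [let@root] ((\b.(b == (b * b))) (((let c = 7 in (\d.4)) (if true then (\e.e) else (\f.f))) + (2 + (if true then 9 else 8))))
step 2: [beta@root] ((((let c = 7 in (\d.4)) (if true then (\e.e) else (\f.f))) + (2 + (if true then 9 else 8))) == ((((let c = 7 in (\d.4)) (if true then (\e.e) else (\f.f))) + (2 + (if true then 9 else 8))) * (((let c = 7 in (\d.4)) (if true then (\e.e) else (\f.f))) + (2 + (if true then 9 else 8)))))
step 3: [let@0.0.0] ((((\d.4) (if true then (\e.e) else (\f.f))) + (2 + (if true then 9 else 8))) == ((((let c = 7 in (\d.4)) (if true then (\e.e) else (\f.f))) + (2 + (if true then 9 else 8))) * (((let c = 7 in (\d.4)) (if true then (\e.e) else (\f.f))) + (2 + (if true then 9 else 8)))))
step 4: [beta@0.0] ((4 + (2 + (if true then 9 else 8))) == ((((let c = 7 in (\d.4)) (if true then (\e.e) else (\f.f))) + (2 + (if true then 9 else 8))) * (((let c = 7 in (\d.4)) (if true then (\e.e) else (\f.f))) + (2 + (if true then 9 else 8)))))
step 5: [if@0.1.1] ((4 + (2 + 9)) == ((((let c = 7 in (\d.4)) (if true then (\e.e) else (\f.f))) + (2 + (if true then 9 else 8))) * (((let c = 7 in (\d.4)) (if true then (\e.e) else (\f.f))) + (2 + (if true then 9 else 8)))))
step 6: [delta@0.1] ((4 + 11) == ((((let c = 7 in (\d.4)) (if true then (\e.e) else (\f.f))) + (2 + (if true then 9 else 8))) * (((let c = 7 in (\d.4)) (if true then (\e.e) else (\f.f))) + (2 + (if true then 9 else 8)))))
step 7: [delta@0] (15 == ((((let c = 7 in (\d.4)) (if true then (\e.e) else (\f.f))) + (2 + (if true then 9 else 8))) * (((let c = 7 in (\d.4)) (if true then (\e.e) else (\f.f))) + (2 + (if true then 9 else 8)))))
step 8: [let@1.0.0.0] (15 == ((((\d.4) (if true then (\e.e) else (\f.f))) + (2 + (if true then 9 else 8))) * (((let c = 7 in (\d.4)) (if true then (\e.e) else (\f.f))) + (2 + (if true then 9 else 8)))))
step 9: [beta@1.0.0] (15 == ((4 + (2 + (if true then 9 else 8))) * (((let c = 7 in (\d.4)) (if true then (\e.e) else (\f.f))) + (2 + (if true then 9 else 8)))))
step 10: [if@1.0.1.1] (15 == ((4 + (2 + 9)) * (((let c = 7 in (\d.4)) (if true then (\e.e) else (\f.f))) + (2 + (if true then 9 else 8)))))
step 11: [delta@1.0.1] (15 == ((4 + 11) * (((let c = 7 in (\d.4)) (if true then (\e.e) else (\f.f))) + (2 + (if true then 9 else 8)))))
step 12: [delta@1.0] (15 == (15 * (((let c = 7 in (\d.4)) (if true then (\e.e) else (\f.f))) + (2 + (if true then 9 else 8)))))
step 13: [let@1.1.0.0] (15 == (15 * (((\d.4) (if true then (\e.e) else (\f.f))) + (2 + (if true then 9 else 8)))))
step 14: [beta@1.1.0] (15 == (15 * (4 + (2 + (if true then 9 else 8)))))
step 15: [if@1.1.1.1] (15 == (15 * (4 + (2 + 9))))
step 16: [delta@1.1.1] (15 == (15 * (4 + 11)))
step 17: [delta@1.1] (15 == (15 * 15))

Answer: delta at 1.1 : (4 + 11)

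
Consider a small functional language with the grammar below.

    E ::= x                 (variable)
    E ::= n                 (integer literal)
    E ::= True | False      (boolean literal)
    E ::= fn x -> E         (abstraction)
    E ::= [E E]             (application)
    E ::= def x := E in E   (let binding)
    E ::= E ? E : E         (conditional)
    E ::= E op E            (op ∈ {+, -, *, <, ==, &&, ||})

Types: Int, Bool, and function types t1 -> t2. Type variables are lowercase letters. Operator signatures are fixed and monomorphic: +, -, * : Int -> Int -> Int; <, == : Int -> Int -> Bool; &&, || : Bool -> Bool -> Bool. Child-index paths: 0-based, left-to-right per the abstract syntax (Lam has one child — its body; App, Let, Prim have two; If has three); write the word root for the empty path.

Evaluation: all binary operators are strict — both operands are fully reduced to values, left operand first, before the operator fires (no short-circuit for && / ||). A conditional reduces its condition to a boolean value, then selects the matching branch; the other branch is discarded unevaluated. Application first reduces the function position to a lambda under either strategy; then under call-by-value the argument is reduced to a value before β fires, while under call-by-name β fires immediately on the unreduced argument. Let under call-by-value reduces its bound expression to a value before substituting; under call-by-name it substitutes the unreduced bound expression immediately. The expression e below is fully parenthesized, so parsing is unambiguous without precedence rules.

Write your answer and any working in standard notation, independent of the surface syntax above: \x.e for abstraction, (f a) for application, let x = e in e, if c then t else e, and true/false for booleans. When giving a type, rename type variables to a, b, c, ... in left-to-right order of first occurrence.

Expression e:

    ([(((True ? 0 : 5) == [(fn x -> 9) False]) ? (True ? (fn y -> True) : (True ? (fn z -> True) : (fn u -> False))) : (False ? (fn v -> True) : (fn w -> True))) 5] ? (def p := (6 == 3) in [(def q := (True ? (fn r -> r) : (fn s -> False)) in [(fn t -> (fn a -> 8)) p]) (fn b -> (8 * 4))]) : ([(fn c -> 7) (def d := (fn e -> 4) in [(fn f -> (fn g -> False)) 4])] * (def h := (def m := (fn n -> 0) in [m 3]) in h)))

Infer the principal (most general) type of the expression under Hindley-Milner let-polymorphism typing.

Answer: Int

Derivation:
  unify Bool ~ Bool
  unify Int ~ Int
  unify Int ~ Int
\x._ : a -> Int
  unify a -> Int ~ Bool -> b
  unify a ~ Bool
  unify Int ~ b
_ _ : Int
  unify Int ~ Int
  unify Bool ~ Bool
  unify Bool ~ Bool
\y._ : c -> Bool
  unify Bool ~ Bool
\z._ : d -> Bool
\u._ : e -> Bool
  unify d -> Bool ~ e -> Bool
  unify d ~ e
  unify Bool ~ Bool
  unify c -> Bool ~ e -> Bool
  unify c ~ e
  unify Bool ~ Bool
  unify Bool ~ Bool
\v._ : f -> Bool
\w._ : g -> Bool
  unify f -> Bool ~ g -> Bool
  unify f ~ g
  unify Bool ~ Bool
  unify e -> Bool ~ g -> Bool
  unify e ~ g
  unify Bool ~ Bool
  unify g -> Bool ~ Int -> h
  unify g ~ Int
  unify Bool ~ h
_ _ : Bool
  unify Bool ~ Bool
  unify Int ~ Int
  unify Int ~ Int
let p : Bool
  unify Bool ~ Bool
r : i
\r._ : i -> i
\s._ : j -> Bool
  unify i -> i ~ j -> Bool
  unify i ~ j
  unify j ~ Bool
let q : Bool -> Bool
\a._ : l -> Int
\t._ : k -> l -> Int
p : Bool
  unify k -> l -> Int ~ Bool -> m
  unify k ~ Bool
  unify l -> Int ~ m
_ _ : l -> Int
  unify Int ~ Int
  unify Int ~ Int
\b._ : n -> Int
  unify l -> Int ~ (n -> Int) -> o
  unify l ~ n -> Int
  unify Int ~ o
_ _ : Int
\c._ : p -> Int
\e._ : q -> Int
let d : forall. q -> Int
\g._ : s -> Bool
\f._ : r -> s -> Bool
  unify r -> s -> Bool ~ Int -> t
  unify r ~ Int
  unify s -> Bool ~ t
_ _ : s -> Bool
  unify p -> Int ~ (s -> Bool) -> u
  unify p ~ s -> Bool
  unify Int ~ u
_ _ : Int
  unify Int ~ Int
\n._ : v -> Int
let m : forall. v -> Int
m : w -> Int
  unify w -> Int ~ Int -> x
  unify w ~ Int
  unify Int ~ x
_ _ : Int
let h : Int
h : Int
  unify Int ~ Int
  unify Int ~ Int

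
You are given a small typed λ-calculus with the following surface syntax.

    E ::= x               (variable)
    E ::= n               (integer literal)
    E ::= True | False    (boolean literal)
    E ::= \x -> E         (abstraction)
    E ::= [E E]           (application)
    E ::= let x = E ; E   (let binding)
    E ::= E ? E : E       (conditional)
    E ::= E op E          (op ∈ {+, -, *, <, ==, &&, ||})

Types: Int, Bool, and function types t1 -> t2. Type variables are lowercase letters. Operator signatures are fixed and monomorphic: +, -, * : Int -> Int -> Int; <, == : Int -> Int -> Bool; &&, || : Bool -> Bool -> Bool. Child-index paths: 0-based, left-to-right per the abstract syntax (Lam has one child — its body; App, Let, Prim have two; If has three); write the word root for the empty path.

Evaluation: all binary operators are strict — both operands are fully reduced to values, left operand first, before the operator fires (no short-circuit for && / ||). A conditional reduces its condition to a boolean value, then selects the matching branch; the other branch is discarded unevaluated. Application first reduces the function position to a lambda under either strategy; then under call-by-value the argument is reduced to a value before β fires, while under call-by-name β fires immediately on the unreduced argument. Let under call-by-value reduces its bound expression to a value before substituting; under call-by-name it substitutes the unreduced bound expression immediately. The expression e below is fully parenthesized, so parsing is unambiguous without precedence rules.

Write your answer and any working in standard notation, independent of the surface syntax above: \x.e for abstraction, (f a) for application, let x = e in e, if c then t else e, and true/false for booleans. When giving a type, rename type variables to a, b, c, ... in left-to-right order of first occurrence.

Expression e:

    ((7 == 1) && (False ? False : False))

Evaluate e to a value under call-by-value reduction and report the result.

Answer: false

Derivation:
step 0: ((7 == 1) && (if false then false else false))
step 1: [delta@0] (false && (if false then false else false))
step 2: [if@1] (false && false)
step 3: [delta@root] false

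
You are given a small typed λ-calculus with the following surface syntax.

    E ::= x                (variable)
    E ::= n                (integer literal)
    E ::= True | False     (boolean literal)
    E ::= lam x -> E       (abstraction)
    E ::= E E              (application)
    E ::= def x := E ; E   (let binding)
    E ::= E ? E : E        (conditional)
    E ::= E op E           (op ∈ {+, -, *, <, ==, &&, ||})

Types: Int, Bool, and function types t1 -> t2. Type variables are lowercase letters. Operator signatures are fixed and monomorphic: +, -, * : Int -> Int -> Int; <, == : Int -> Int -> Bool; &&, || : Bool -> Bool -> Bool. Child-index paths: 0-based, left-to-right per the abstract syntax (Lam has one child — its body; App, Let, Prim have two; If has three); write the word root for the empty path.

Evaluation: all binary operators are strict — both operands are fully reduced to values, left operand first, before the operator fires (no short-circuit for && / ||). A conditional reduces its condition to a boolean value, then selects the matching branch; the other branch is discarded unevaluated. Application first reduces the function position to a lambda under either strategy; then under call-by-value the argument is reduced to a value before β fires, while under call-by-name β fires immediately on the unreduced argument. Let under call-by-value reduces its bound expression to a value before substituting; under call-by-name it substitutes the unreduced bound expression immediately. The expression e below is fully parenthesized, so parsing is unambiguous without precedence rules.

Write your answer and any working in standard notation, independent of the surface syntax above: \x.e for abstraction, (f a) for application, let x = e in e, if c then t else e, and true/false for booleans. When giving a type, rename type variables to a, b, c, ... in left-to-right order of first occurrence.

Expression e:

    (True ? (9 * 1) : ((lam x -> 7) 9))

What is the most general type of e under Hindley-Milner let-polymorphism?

Answer: Int

Trace:
  unify Bool ~ Bool
  unify Int ~ Int
  unify Int ~ Int
\x._ : a -> Int
  unify a -> Int ~ Int -> b
  unify a ~ Int
  unify Int ~ b
_ _ : Int
  unify Int ~ Int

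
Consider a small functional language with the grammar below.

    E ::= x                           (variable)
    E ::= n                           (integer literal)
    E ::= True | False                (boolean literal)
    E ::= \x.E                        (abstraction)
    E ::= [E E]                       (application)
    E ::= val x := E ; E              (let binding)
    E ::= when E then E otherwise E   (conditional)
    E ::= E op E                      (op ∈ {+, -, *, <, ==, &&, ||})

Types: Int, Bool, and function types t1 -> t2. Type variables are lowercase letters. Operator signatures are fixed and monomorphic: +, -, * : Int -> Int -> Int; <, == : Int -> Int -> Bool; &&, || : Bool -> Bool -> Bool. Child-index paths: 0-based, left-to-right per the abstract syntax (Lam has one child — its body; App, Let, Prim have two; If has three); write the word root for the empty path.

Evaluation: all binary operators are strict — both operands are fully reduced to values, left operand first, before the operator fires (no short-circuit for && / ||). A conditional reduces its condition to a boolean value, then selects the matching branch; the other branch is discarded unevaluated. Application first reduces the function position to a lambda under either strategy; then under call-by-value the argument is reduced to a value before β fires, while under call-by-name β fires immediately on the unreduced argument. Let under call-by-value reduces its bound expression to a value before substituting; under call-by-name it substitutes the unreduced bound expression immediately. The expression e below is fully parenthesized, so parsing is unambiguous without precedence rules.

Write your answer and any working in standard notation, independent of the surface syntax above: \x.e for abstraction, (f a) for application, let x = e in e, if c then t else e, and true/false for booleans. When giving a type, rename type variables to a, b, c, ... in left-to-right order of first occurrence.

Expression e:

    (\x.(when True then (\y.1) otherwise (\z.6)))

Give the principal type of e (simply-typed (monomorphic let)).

Answer: a -> b -> Int

Derivation:
  unify Bool ~ Bool
\y._ : b -> Int
\z._ : c -> Int
  unify b -> Int ~ c -> Int
  unify b ~ c
  unify Int ~ Int
\x._ : a -> c -> Int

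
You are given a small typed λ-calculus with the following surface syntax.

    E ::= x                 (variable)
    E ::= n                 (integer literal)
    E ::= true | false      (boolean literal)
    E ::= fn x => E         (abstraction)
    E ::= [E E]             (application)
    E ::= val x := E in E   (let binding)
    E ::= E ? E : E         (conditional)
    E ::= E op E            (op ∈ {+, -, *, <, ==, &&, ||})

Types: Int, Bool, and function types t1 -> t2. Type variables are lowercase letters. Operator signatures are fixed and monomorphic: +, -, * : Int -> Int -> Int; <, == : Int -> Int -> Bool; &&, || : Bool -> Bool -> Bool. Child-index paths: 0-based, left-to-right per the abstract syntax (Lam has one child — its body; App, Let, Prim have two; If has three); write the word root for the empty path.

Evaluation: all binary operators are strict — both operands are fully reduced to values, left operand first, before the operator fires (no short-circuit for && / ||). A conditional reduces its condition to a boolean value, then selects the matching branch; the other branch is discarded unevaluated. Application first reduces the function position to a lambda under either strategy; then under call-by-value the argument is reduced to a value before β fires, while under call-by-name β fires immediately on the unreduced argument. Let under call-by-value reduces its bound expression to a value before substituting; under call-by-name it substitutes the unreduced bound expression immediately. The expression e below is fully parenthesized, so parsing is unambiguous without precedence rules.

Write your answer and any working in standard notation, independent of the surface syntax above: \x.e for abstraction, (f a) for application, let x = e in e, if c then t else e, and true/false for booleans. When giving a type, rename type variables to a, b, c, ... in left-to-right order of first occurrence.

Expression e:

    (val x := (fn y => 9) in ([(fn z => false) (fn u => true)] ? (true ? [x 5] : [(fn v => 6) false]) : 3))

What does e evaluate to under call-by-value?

Trace:
step 0: (let x = (\y.9) in (if ((\z.false) (\u.true)) then (if true then (x 5) else ((\v.6) false)) else 3))
step 1: [let@root] (if ((\z.false) (\u.true)) then (if true then ((\y.9) 5) else ((\v.6) false)) else 3)
step 2: [beta@0] (if false then (if true then ((\y.9) 5) else ((\v.6) false)) else 3)
step 3: [if@root] 3

Answer: 3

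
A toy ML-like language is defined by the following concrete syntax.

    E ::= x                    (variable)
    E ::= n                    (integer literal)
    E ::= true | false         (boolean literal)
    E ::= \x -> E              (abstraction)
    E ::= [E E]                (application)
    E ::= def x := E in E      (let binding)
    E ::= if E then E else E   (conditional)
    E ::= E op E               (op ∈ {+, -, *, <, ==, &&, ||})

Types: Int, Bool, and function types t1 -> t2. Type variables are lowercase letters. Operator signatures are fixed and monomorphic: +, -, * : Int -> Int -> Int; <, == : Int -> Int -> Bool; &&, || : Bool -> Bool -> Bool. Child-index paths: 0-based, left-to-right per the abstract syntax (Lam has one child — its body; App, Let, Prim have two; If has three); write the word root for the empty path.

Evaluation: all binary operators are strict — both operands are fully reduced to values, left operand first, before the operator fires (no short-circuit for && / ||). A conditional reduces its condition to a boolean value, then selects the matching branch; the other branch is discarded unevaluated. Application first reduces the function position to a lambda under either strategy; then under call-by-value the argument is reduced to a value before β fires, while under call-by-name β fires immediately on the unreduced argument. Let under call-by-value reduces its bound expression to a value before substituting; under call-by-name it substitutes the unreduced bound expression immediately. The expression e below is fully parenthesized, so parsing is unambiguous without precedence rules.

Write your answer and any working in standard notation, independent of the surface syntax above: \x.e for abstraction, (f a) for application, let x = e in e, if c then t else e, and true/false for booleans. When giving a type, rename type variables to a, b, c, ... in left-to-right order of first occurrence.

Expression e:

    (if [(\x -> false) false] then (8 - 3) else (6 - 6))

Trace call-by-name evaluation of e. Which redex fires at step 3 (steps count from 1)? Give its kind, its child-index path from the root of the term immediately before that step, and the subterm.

Working:
step 0: (if ((\x.false) false) then (8 - 3) else (6 - 6))
step 1: [beta@0] (if false then (8 - 3) else (6 - 6))
step 2: [if@root] (6 - 6)
step 3: [delta@root] 0

Answer: delta at root : (6 - 6)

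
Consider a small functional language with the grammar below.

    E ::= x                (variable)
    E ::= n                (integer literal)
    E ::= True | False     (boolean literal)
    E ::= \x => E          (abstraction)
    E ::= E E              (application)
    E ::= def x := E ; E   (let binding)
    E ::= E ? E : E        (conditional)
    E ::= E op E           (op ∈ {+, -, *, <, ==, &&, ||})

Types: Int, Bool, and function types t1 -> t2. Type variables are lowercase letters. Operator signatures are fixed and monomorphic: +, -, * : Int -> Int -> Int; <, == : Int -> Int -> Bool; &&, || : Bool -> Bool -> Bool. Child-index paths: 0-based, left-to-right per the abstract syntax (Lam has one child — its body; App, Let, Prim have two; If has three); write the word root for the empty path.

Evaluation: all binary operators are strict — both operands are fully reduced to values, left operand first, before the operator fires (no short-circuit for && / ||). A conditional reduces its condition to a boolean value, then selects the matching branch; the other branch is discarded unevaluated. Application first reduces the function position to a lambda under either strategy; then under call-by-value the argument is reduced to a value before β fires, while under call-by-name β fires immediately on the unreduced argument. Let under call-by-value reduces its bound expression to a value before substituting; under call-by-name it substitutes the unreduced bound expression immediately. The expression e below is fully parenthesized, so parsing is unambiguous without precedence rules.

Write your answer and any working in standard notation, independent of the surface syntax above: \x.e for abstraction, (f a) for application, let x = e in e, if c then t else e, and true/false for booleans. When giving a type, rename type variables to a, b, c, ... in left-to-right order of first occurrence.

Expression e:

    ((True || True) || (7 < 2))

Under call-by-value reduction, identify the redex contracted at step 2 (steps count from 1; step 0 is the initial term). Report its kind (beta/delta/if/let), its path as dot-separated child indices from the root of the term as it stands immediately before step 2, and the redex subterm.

Trace:
step 0: ((true || true) || (7 < 2))
step 1: [delta@0] (true || (7 < 2))
step 2: [delta@1] (true || false)

Answer: delta at 1 : (7 < 2)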